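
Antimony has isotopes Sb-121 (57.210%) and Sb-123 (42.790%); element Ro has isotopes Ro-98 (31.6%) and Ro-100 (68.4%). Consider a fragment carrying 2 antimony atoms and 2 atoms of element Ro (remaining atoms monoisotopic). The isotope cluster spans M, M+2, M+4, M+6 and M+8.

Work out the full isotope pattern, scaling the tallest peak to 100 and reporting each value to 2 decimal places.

Antimony pattern (n=2): 0.32729841 : 0.48960318 : 0.18309841
Element Ro pattern (n=2): 0.099856 : 0.432288 : 0.467856
Convolve the two distributions (both contribute in 2-u steps):
  M: 0.32729841×0.099856 = 0.032683
  M+2: 0.32729841×0.432288 + 0.48960318×0.099856 = 0.190377
  M+4: 0.32729841×0.467856 + 0.48960318×0.432288 + 0.18309841×0.099856 = 0.383062
  M+6: 0.48960318×0.467856 + 0.18309841×0.432288 = 0.308215
  M+8: 0.18309841×0.467856 = 0.085664
Scale to base peak (0.383062) = 100: 8.53 : 49.70 : 100.00 : 80.46 : 22.36

8.53 : 49.70 : 100.00 : 80.46 : 22.36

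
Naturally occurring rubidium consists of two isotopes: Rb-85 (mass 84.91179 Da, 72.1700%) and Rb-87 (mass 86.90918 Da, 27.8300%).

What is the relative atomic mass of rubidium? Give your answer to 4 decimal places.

85.4677 Da

The abundance-weighted mean is 0.721700 × 84.91179 + 0.278300 × 86.90918
= 61.280839 + 24.186825 = 85.467664 Da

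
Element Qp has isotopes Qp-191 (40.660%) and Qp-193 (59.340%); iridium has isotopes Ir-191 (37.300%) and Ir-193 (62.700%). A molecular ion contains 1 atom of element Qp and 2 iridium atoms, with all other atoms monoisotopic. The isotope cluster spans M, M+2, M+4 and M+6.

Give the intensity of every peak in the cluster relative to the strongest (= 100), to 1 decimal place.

Element Qp pattern (n=1): 0.4066 : 0.5934
Iridium pattern (n=2): 0.139129 : 0.467742 : 0.393129
Convolve the two distributions (both contribute in 2-u steps):
  M: 0.4066×0.139129 = 0.056570
  M+2: 0.4066×0.467742 + 0.5934×0.139129 = 0.272743
  M+4: 0.4066×0.393129 + 0.5934×0.467742 = 0.437404
  M+6: 0.5934×0.393129 = 0.233283
Scale to base peak (0.437404) = 100: 12.9 : 62.4 : 100.0 : 53.3

12.9 : 62.4 : 100.0 : 53.3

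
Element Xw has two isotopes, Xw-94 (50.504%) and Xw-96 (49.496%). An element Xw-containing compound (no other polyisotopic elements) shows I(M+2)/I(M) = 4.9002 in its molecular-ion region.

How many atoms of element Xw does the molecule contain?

For n independent Xw atoms, I(M+2)/I(M) = n · (abundance Xw-96) / (abundance Xw-94) = n · 0.49496/0.50504.
n = 4.9002 × 0.50504/0.49496 = 5.00 ≈ 5

5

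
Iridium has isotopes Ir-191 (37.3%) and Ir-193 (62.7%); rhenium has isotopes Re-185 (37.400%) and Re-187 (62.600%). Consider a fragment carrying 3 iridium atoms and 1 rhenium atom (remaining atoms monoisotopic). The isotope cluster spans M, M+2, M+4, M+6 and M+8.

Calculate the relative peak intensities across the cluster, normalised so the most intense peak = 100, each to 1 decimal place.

5.3 : 35.5 : 89.3 : 100.0 : 42.0

Iridium pattern (n=3): 0.05189512 : 0.26170165 : 0.43991135 : 0.24649188
Rhenium pattern (n=1): 0.3740 : 0.6260
Convolve the two distributions (both contribute in 2-u steps):
  M: 0.05189512×0.3740 = 0.019409
  M+2: 0.05189512×0.6260 + 0.26170165×0.3740 = 0.130363
  M+4: 0.26170165×0.6260 + 0.43991135×0.3740 = 0.328352
  M+6: 0.43991135×0.6260 + 0.24649188×0.3740 = 0.367572
  M+8: 0.24649188×0.6260 = 0.154304
Scale to base peak (0.367572) = 100: 5.3 : 35.5 : 89.3 : 100.0 : 42.0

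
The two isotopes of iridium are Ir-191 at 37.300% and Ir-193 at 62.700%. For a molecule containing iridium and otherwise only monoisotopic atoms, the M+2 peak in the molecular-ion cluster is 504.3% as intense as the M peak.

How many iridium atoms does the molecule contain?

With n Ir atoms, P(M+2)/P(M) = C(n,1)·p^(n−1)q / p^n = n·q/p = n · 0.62700/0.37300.
n = 5.043 × 0.37300/0.62700 = 3.00 ≈ 3

3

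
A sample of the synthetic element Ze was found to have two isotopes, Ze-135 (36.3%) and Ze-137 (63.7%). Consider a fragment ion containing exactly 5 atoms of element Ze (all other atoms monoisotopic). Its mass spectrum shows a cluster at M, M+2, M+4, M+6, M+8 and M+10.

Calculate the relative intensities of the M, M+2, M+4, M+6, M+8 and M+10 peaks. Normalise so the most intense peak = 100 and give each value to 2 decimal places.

1.85 : 16.24 : 56.99 : 100.00 : 87.74 : 30.79

Expanding (0.363 + 0.637)^5:
P(M) = 0.363^5 = 0.006303
P(M+2) = 5 × 0.363^4 × 0.637^1 = 0.055301
P(M+4) = 10 × 0.363^3 × 0.637^2 = 0.194088
P(M+6) = 10 × 0.363^2 × 0.637^3 = 0.340590
P(M+8) = 5 × 0.363^1 × 0.637^4 = 0.298837
P(M+10) = 0.637^5 = 0.104881
The M+6 peak is largest (0.340590); scaling to 100 gives 1.85 : 16.24 : 56.99 : 100.00 : 87.74 : 30.79.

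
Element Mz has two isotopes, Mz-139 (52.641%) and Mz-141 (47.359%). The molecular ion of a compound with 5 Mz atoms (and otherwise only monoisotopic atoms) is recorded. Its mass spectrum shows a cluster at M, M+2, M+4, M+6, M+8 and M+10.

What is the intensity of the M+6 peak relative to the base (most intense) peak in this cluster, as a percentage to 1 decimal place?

90.0%

Binomial terms of (0.52641 + 0.47359)^5: M 0.0404, M+2 0.1818, M+4 0.3272, M+6 0.2943, M+8 0.1324, M+10 0.0238 → M+4 is the base peak.
P(M+4) = C(5,2) × 0.52641^3 × 0.47359^2 = 10 × 0.14587215 × 0.22428749 = 0.327173 (base)
P(M+6) = C(5,3) × 0.52641^2 × 0.47359^3 = 10 × 0.27710749 × 0.10622031 = 0.294344
Relative intensity = 0.294344 / 0.327173 × 100 = 90.0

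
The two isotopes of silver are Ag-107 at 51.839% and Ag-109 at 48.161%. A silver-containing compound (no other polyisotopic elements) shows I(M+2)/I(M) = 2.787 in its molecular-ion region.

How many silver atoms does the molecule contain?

3

With n Ag atoms, P(M+2)/P(M) = C(n,1)·p^(n−1)q / p^n = n·q/p = n · 0.48161/0.51839.
n = 2.787 × 0.51839/0.48161 = 3.00 ≈ 3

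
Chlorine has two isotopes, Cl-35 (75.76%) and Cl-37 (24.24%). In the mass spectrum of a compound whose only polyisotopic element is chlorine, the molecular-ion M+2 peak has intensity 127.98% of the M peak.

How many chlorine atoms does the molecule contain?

4

For n independent Cl atoms, I(M+2)/I(M) = n · (abundance Cl-37) / (abundance Cl-35) = n · 0.2424/0.7576.
n = 1.2798 × 0.7576/0.2424 = 4.00 ≈ 4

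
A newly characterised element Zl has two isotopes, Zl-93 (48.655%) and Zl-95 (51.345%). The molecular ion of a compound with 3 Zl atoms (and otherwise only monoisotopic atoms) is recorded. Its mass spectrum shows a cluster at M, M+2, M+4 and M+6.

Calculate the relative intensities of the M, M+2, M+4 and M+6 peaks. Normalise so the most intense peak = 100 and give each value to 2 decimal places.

Each Zl atom is independently Zl-93 (p = 0.48655) or Zl-95 (q = 0.51345); the cluster is the binomial expansion (p + q)^3.
P(M) = 0.48655^3 = 0.115181
P(M+2) = 3 × 0.48655^2 × 0.51345^1 = 0.364648
P(M+4) = 3 × 0.48655^1 × 0.51345^2 = 0.384809
P(M+6) = 0.51345^3 = 0.135361
The M+4 peak is largest (0.384809); scaling to 100 gives 29.93 : 94.76 : 100.00 : 35.18.

29.93 : 94.76 : 100.00 : 35.18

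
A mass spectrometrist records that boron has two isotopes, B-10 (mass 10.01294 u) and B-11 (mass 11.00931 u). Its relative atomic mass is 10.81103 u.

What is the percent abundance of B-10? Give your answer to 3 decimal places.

Writing the weighted mean with unknown fraction x of B-10:
10.01294·x + 11.00931·(1 − x) = 10.81103
(10.01294 − 11.00931)·x = 10.81103 − 11.00931
x = -0.19828 / -0.99637 = 0.19900 → 19.900% B-10, 80.100% B-11.

19.900%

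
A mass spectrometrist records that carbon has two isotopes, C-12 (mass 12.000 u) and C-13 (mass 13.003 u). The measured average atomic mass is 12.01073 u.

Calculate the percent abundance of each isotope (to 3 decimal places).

C-12: 98.930%, C-13: 1.070%

Writing the weighted mean with unknown fraction x of C-12:
12.000·x + 13.003·(1 − x) = 12.01073
(12.000 − 13.003)·x = 12.01073 − 13.003
x = -0.99227 / -1.003 = 0.98930 → 98.930% C-12, 1.070% C-13.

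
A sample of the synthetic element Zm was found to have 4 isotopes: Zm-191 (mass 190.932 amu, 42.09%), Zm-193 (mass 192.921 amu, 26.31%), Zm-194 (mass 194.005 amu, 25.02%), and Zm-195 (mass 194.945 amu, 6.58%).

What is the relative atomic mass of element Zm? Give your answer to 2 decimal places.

Ar = Σ fᵢ·mᵢ = 0.4209 × 190.932 + 0.2631 × 192.921 + 0.2502 × 194.005 + 0.0658 × 194.945
= 80.3633 + 50.7575 + 48.5401 + 12.8274 = 192.4883 amu

192.49 amu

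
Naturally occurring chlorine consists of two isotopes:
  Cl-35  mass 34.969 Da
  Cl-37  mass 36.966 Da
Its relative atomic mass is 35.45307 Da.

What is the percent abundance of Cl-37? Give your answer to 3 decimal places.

24.240%

Writing the weighted mean with unknown fraction x of Cl-35:
34.969·x + 36.966·(1 − x) = 35.45307
(34.969 − 36.966)·x = 35.45307 − 36.966
x = -1.51293 / -1.997 = 0.75760 → 75.760% Cl-35, 24.240% Cl-37.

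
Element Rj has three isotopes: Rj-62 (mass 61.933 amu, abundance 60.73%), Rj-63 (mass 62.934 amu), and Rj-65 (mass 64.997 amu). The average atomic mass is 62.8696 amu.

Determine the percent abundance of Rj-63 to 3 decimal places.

Let x and y be the fractions of Rj-63 and Rj-65. Then x + y = 1 − 0.6073 = 0.3927 and 62.934x + 64.997y = 62.8696 − 0.6073×61.933 = 25.2576891.
Substituting: 62.934x + 64.997(0.3927 − x) = 25.2576891
(62.934 − 64.997)x = -0.2666328  ⇒  x = 0.12925, y = 0.26345
Rj-63: 12.925%, Rj-65: 26.345%.

12.925%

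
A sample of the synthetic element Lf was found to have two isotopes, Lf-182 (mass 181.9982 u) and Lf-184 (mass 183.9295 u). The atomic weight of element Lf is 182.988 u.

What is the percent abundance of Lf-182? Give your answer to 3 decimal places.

Let x be the fractional abundance of Lf-182; then Lf-184 has abundance 1 − x.
181.9982·x + 183.9295·(1 − x) = 182.988
(181.9982 − 183.9295)·x = 182.988 − 183.9295
x = -0.9415 / -1.9313 = 0.48750 → 48.750% Lf-182, 51.250% Lf-184.

48.750%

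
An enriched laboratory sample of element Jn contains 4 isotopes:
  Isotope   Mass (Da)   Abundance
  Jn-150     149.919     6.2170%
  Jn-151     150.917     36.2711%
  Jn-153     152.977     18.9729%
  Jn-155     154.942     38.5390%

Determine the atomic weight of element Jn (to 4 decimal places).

Average mass = Σ (abundance × isotope mass) = 0.062170 × 149.919 + 0.362711 × 150.917 + 0.189729 × 152.977 + 0.385390 × 154.942
= 9.32046 + 54.73926 + 29.02417 + 59.71310 = 152.79699 Da

152.7970 Da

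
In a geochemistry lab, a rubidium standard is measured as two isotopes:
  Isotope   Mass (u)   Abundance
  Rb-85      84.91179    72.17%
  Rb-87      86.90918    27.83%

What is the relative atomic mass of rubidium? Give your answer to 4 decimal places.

Average mass = Σ (abundance × isotope mass) = 0.7217 × 84.91179 + 0.2783 × 86.90918
= 61.280839 + 24.186825 = 85.467664 u

85.4677 u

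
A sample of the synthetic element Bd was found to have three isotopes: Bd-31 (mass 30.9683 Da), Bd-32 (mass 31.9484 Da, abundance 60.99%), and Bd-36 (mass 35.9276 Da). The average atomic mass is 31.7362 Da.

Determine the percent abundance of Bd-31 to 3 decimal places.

The remaining 39.01% is split between Bd-31 (fraction x) and Bd-36 (fraction 0.3901 − x).
Substituting: 30.9683x + 35.9276(0.3901 − x) = 12.25087084
(30.9683 − 35.9276)x = -1.76448592  ⇒  x = 0.35579, y = 0.03431
Bd-31: 35.579%, Bd-36: 3.431%.

35.579%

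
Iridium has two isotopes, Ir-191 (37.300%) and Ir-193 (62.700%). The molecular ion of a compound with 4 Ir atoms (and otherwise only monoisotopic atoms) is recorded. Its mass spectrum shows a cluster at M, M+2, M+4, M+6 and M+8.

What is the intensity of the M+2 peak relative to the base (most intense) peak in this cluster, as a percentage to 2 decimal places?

35.39%

(0.37300 + 0.62700)^4 gives M 0.0194, M+2 0.1302, M+4 0.3282, M+6 0.3678, M+8 0.1546; the largest is M+6.
P(M+6) = C(4,3) × 0.37300^1 × 0.62700^3 = 4 × 0.3730 × 0.24649188 = 0.367766 (base)
P(M+2) = C(4,1) × 0.37300^3 × 0.62700^1 = 4 × 0.05189512 × 0.6270 = 0.130153
Relative intensity = 0.130153 / 0.367766 × 100 = 35.39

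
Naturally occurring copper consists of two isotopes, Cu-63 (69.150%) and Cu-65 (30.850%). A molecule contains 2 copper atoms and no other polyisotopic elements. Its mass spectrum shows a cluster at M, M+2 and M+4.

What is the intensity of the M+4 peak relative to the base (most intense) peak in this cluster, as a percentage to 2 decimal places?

19.90%

(0.69150 + 0.30850)^2 gives M 0.4782, M+2 0.4267, M+4 0.0952; the largest is M.
P(M) = C(2,0) × 0.69150^2 × 0.30850^0 = 1 × 0.47817225 × 1.0000 = 0.478172 (base)
P(M+4) = C(2,2) × 0.69150^0 × 0.30850^2 = 1 × 1.0000 × 0.09517225 = 0.095172
Relative intensity = 0.095172 / 0.478172 × 100 = 19.90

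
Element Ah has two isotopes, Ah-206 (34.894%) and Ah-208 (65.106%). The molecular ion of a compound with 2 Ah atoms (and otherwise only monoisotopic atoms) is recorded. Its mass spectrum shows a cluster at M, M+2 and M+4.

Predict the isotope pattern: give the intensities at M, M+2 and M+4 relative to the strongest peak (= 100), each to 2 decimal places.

Each Ah atom is independently Ah-206 (p = 0.34894) or Ah-208 (q = 0.65106); the cluster is the binomial expansion (p + q)^2.
P(M) = 0.34894^2 = 0.121759
P(M+2) = 2 × 0.34894^1 × 0.65106^1 = 0.454362
P(M+4) = 0.65106^2 = 0.423879
The M+2 peak is largest (0.454362); scaling to 100 gives 26.80 : 100.00 : 93.29.

26.80 : 100.00 : 93.29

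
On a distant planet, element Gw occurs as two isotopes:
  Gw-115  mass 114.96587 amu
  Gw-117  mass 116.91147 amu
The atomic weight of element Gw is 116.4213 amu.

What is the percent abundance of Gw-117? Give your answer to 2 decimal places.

74.81%

Writing the weighted mean with unknown fraction x of Gw-115:
114.96587·x + 116.91147·(1 − x) = 116.4213
(114.96587 − 116.91147)·x = 116.4213 − 116.91147
x = -0.49017 / -1.94560 = 0.25194 → 25.19% Gw-115, 74.81% Gw-117.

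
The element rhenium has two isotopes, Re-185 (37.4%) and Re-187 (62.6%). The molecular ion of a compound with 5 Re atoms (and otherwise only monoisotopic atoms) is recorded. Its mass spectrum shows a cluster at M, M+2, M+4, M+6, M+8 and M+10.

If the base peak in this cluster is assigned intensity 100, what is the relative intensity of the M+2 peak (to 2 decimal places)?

17.85

Binomial terms of (0.374 + 0.626)^5: M 0.0073, M+2 0.0612, M+4 0.2050, M+6 0.3431, M+8 0.2872, M+10 0.0961 → M+6 is the base peak.
P(M+6) = C(5,3) × 0.374^2 × 0.626^3 = 10 × 0.139876 × 0.24531438 = 0.343136 (base)
P(M+2) = C(5,1) × 0.374^4 × 0.626^1 = 5 × 0.0195653 × 0.6260 = 0.061239
Relative intensity = 0.061239 / 0.343136 × 100 = 17.85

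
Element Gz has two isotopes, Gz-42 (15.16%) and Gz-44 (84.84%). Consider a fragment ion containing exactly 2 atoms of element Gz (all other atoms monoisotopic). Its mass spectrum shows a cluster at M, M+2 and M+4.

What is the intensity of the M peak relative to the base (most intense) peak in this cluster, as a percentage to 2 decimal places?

3.19%

(0.1516 + 0.8484)^2 gives M 0.0230, M+2 0.2572, M+4 0.7198; the largest is M+4.
P(M+4) = C(2,2) × 0.1516^0 × 0.8484^2 = 1 × 1.0000 × 0.71978256 = 0.719783 (base)
P(M) = C(2,0) × 0.1516^2 × 0.8484^0 = 1 × 0.02298256 × 1.0000 = 0.022983
Relative intensity = 0.022983 / 0.719783 × 100 = 3.19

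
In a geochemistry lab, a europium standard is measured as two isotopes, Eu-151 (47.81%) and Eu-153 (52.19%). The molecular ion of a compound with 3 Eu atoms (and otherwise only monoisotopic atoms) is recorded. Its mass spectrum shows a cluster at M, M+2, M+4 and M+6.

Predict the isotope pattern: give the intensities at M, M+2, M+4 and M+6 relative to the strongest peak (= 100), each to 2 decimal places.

Each Eu atom is independently Eu-151 (p = 0.4781) or Eu-153 (q = 0.5219); the cluster is the binomial expansion (p + q)^3.
P(M) = 0.4781^3 = 0.109284
P(M+2) = 3 × 0.4781^2 × 0.5219^1 = 0.357887
P(M+4) = 3 × 0.4781^1 × 0.5219^2 = 0.390674
P(M+6) = 0.5219^3 = 0.142155
The M+4 peak is largest (0.390674); scaling to 100 gives 27.97 : 91.61 : 100.00 : 36.39.

27.97 : 91.61 : 100.00 : 36.39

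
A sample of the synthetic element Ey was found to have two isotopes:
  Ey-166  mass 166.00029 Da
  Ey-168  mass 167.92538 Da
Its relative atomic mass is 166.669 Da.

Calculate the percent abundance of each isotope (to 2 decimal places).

Ey-166: 65.26%, Ey-168: 34.74%

Writing the weighted mean with unknown fraction x of Ey-166:
166.00029·x + 167.92538·(1 − x) = 166.669
(166.00029 − 167.92538)·x = 166.669 − 167.92538
x = -1.25638 / -1.92509 = 0.65263 → 65.26% Ey-166, 34.74% Ey-168.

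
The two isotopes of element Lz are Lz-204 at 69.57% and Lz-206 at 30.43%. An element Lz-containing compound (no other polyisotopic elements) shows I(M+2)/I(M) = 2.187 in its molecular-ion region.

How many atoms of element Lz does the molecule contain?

5

With n Lz atoms, P(M+2)/P(M) = C(n,1)·p^(n−1)q / p^n = n·q/p = n · 0.3043/0.6957.
n = 2.187 × 0.6957/0.3043 = 5.00 ≈ 5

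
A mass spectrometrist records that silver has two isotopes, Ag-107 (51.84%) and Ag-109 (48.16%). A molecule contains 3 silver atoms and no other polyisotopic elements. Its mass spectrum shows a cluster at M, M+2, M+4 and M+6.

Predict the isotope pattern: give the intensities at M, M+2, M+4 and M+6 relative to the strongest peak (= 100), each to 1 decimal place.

The 3 Ag atoms are independent, so intensities follow the terms of (0.5184 + 0.4816)^3.
P(M) = 0.5184^3 = 0.139314
P(M+2) = 3 × 0.5184^2 × 0.4816^1 = 0.388273
P(M+4) = 3 × 0.5184^1 × 0.4816^2 = 0.360711
P(M+6) = 0.4816^3 = 0.111702
The M+2 peak is largest (0.388273); scaling to 100 gives 35.9 : 100.0 : 92.9 : 28.8.

35.9 : 100.0 : 92.9 : 28.8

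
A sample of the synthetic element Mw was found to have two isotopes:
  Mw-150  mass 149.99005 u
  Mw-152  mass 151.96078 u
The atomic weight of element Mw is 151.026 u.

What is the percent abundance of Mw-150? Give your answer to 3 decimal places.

Let x be the fractional abundance of Mw-150; then Mw-152 has abundance 1 − x.
149.99005·x + 151.96078·(1 − x) = 151.026
(149.99005 − 151.96078)·x = 151.026 − 151.96078
x = -0.93478 / -1.97073 = 0.47433 → 47.433% Mw-150, 52.567% Mw-152.

47.433%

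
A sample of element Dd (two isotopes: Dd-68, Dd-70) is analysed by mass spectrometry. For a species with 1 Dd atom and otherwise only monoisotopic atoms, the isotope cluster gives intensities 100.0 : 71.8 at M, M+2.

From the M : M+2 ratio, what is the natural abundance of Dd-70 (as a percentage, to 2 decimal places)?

Write p for the Dd-68 fraction. I(M+2)/I(M) = [C(1,1)·p^0·(1−p)] / p^1 = 1·(1−p)/p = 71.8/100.0 = 0.7180
(1−p)/p = 0.7180/1 = 0.7180  ⇒  p = 1/(1 + 0.7180) = 0.5821
Dd-68: 58.21%, Dd-70: 41.79%.

41.79%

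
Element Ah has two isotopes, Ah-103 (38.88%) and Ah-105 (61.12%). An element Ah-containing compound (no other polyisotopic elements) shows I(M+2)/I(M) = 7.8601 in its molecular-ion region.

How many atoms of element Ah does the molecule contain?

For n independent Ah atoms, I(M+2)/I(M) = n · (abundance Ah-105) / (abundance Ah-103) = n · 0.6112/0.3888.
n = 7.8601 × 0.3888/0.6112 = 5.00 ≈ 5

5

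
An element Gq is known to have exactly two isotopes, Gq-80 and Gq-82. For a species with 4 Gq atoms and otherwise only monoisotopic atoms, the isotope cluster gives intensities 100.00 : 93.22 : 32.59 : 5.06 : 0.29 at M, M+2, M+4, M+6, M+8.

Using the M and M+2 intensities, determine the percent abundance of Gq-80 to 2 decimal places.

81.10%

If p is the fraction of Gq that is Gq-80, then I(M+2)/I(M) = [C(4,1)·p^3·(1−p)] / p^4 = 4·(1−p)/p = 93.22/100.00 = 0.9322
(1−p)/p = 0.9322/4 = 0.2331  ⇒  p = 1/(1 + 0.2331) = 0.8110
Gq-80: 81.10%, Gq-82: 18.90%.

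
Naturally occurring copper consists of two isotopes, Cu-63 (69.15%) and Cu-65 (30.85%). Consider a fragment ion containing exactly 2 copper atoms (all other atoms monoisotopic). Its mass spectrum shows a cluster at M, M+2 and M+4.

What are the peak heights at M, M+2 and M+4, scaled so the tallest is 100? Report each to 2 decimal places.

Expanding (0.6915 + 0.3085)^2:
P(M) = 0.6915^2 = 0.478172
P(M+2) = 2 × 0.6915^1 × 0.3085^1 = 0.426656
P(M+4) = 0.3085^2 = 0.095172
The M peak is largest (0.478172); scaling to 100 gives 100.00 : 89.23 : 19.90.

100.00 : 89.23 : 19.90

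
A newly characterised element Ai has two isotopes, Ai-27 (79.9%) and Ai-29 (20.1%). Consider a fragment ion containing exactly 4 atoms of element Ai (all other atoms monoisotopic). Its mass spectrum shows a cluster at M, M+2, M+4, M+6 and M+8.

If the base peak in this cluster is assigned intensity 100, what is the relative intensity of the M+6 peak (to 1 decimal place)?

6.3

(0.799 + 0.201)^4 gives M 0.4076, M+2 0.4101, M+4 0.1548, M+6 0.0260, M+8 0.0016; the largest is M+2.
P(M+2) = C(4,1) × 0.799^3 × 0.201^1 = 4 × 0.5100824 × 0.2010 = 0.410106 (base)
P(M+6) = C(4,3) × 0.799^1 × 0.201^3 = 4 × 0.7990 × 0.0081206 = 0.025953
Relative intensity = 0.025953 / 0.410106 × 100 = 6.3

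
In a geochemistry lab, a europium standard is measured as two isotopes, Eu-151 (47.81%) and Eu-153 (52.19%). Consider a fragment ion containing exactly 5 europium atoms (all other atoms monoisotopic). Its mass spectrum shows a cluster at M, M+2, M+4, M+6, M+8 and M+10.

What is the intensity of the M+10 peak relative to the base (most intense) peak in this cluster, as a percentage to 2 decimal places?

11.92%

Binomial terms of (0.4781 + 0.5219)^5: M 0.0250, M+2 0.1363, M+4 0.2977, M+6 0.3249, M+8 0.1774, M+10 0.0387 → M+6 is the base peak.
P(M+6) = C(5,3) × 0.4781^2 × 0.5219^3 = 10 × 0.22857961 × 0.14215492 = 0.324937 (base)
P(M+10) = C(5,5) × 0.4781^0 × 0.5219^5 = 1 × 1.0000 × 0.0387201 = 0.038720
Relative intensity = 0.038720 / 0.324937 × 100 = 11.92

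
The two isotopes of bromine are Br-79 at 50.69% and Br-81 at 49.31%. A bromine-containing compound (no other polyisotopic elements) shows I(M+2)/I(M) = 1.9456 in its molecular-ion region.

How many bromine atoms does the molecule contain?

For n independent Br atoms, I(M+2)/I(M) = n · (abundance Br-81) / (abundance Br-79) = n · 0.4931/0.5069.
n = 1.9456 × 0.5069/0.4931 = 2.00 ≈ 2

2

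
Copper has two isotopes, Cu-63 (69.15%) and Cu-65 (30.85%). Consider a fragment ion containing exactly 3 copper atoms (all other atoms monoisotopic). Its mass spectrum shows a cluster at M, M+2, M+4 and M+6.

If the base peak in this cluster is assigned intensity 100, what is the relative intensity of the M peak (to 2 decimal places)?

Binomial terms of (0.6915 + 0.3085)^3: M 0.3307, M+2 0.4425, M+4 0.1974, M+6 0.0294 → M+2 is the base peak.
P(M+2) = C(3,1) × 0.6915^2 × 0.3085^1 = 3 × 0.47817225 × 0.3085 = 0.442548 (base)
P(M) = C(3,0) × 0.6915^3 × 0.3085^0 = 1 × 0.33065611 × 1.0000 = 0.330656
Relative intensity = 0.330656 / 0.442548 × 100 = 74.72

74.72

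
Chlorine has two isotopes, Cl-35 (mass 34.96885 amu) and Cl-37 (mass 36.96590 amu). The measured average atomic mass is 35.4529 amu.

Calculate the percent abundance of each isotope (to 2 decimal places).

Cl-35: 75.76%, Cl-37: 24.24%

Writing the weighted mean with unknown fraction x of Cl-35:
34.96885·x + 36.96590·(1 − x) = 35.4529
(34.96885 − 36.96590)·x = 35.4529 − 36.96590
x = -1.51300 / -1.99705 = 0.75762 → 75.76% Cl-35, 24.24% Cl-37.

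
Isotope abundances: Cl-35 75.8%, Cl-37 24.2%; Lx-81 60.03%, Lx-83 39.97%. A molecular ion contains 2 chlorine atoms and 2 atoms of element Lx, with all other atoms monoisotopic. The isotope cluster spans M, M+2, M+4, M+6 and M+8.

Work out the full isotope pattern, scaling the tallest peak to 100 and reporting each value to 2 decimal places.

50.76 : 100.00 : 70.83 : 21.26 : 2.29

Chlorine pattern (n=2): 0.574564 : 0.366872 : 0.058564
Element Lx pattern (n=2): 0.36036009 : 0.47987982 : 0.15976009
Convolve the two distributions (both contribute in 2-u steps):
  M: 0.574564×0.36036009 = 0.207050
  M+2: 0.574564×0.47987982 + 0.366872×0.36036009 = 0.407928
  M+4: 0.574564×0.15976009 + 0.366872×0.47987982 + 0.058564×0.36036009 = 0.288951
  M+6: 0.366872×0.15976009 + 0.058564×0.47987982 = 0.086715
  M+8: 0.058564×0.15976009 = 0.009356
Scale to base peak (0.407928) = 100: 50.76 : 100.00 : 70.83 : 21.26 : 2.29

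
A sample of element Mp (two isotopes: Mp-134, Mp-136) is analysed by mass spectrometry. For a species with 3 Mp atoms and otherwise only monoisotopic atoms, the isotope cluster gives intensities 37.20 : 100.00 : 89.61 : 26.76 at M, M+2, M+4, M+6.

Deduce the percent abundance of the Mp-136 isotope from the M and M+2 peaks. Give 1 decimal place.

Write p for the Mp-134 fraction. I(M+2)/I(M) = [C(3,1)·p^2·(1−p)] / p^3 = 3·(1−p)/p = 100.00/37.20 = 2.6882
(1−p)/p = 2.6882/3 = 0.8961  ⇒  p = 1/(1 + 0.8961) = 0.5274
Mp-134: 52.7%, Mp-136: 47.3%.

47.3%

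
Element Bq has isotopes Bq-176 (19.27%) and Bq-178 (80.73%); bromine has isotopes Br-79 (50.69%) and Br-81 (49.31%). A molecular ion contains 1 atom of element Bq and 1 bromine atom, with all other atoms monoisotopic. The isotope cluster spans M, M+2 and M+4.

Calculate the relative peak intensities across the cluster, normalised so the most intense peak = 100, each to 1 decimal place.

19.4 : 100.0 : 78.9

Element Bq pattern (n=1): 0.1927 : 0.8073
Bromine pattern (n=1): 0.5069 : 0.4931
Convolve the two distributions (both contribute in 2-u steps):
  M: 0.1927×0.5069 = 0.097680
  M+2: 0.1927×0.4931 + 0.8073×0.5069 = 0.504241
  M+4: 0.8073×0.4931 = 0.398080
Scale to base peak (0.504241) = 100: 19.4 : 100.0 : 78.9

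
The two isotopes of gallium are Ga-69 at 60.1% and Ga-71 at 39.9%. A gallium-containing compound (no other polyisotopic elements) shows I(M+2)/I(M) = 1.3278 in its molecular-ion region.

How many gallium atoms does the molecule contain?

The M+2/M ratio from n Ga atoms is n · q/p = n · 0.399/0.601.
n = 1.3278 × 0.601/0.399 = 2.00 ≈ 2

2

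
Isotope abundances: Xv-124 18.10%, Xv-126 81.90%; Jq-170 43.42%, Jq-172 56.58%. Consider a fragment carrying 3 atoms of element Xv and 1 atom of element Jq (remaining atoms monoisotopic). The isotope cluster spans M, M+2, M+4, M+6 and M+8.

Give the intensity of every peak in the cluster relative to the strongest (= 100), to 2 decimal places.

Element Xv pattern (n=3): 0.00592974 : 0.08049378 : 0.36422322 : 0.54935326
Element Jq pattern (n=1): 0.4342 : 0.5658
Convolve the two distributions (both contribute in 2-u steps):
  M: 0.00592974×0.4342 = 0.002575
  M+2: 0.00592974×0.5658 + 0.08049378×0.4342 = 0.038305
  M+4: 0.08049378×0.5658 + 0.36422322×0.4342 = 0.203689
  M+6: 0.36422322×0.5658 + 0.54935326×0.4342 = 0.444607
  M+8: 0.54935326×0.5658 = 0.310824
Scale to base peak (0.444607) = 100: 0.58 : 8.62 : 45.81 : 100.00 : 69.91

0.58 : 8.62 : 45.81 : 100.00 : 69.91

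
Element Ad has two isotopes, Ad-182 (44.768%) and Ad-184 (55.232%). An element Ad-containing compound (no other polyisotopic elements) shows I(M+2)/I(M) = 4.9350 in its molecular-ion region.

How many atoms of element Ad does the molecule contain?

4

With n Ad atoms, P(M+2)/P(M) = C(n,1)·p^(n−1)q / p^n = n·q/p = n · 0.55232/0.44768.
n = 4.9350 × 0.44768/0.55232 = 4.00 ≈ 4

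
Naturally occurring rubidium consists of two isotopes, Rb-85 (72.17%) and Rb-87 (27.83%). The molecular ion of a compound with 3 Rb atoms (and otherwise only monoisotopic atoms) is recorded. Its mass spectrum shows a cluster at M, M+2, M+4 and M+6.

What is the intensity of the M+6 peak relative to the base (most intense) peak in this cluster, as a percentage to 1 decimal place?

Term probabilities: M 0.3759, M+2 0.4349, M+4 0.1677, M+6 0.0216. Base peak = M+2.
P(M+2) = C(3,1) × 0.7217^2 × 0.2783^1 = 3 × 0.52085089 × 0.2783 = 0.434858 (base)
P(M+6) = C(3,3) × 0.7217^0 × 0.2783^3 = 1 × 1.0000 × 0.02155458 = 0.021555
Relative intensity = 0.021555 / 0.434858 × 100 = 5.0

5.0%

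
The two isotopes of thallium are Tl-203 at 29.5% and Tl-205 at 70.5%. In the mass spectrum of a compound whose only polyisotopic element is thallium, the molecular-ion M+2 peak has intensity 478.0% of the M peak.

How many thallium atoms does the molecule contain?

2

The M+2/M ratio from n Tl atoms is n · q/p = n · 0.705/0.295.
n = 4.780 × 0.295/0.705 = 2.00 ≈ 2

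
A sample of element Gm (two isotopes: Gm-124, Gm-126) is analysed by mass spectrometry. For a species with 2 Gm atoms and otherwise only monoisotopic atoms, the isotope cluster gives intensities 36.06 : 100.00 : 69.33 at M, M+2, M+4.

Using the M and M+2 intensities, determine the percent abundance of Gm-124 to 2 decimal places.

If p is the fraction of Gm that is Gm-124, then I(M+2)/I(M) = [C(2,1)·p^1·(1−p)] / p^2 = 2·(1−p)/p = 100.00/36.06 = 2.7732
(1−p)/p = 2.7732/2 = 1.3866  ⇒  p = 1/(1 + 1.3866) = 0.4190
Gm-124: 41.90%, Gm-126: 58.10%.

41.90%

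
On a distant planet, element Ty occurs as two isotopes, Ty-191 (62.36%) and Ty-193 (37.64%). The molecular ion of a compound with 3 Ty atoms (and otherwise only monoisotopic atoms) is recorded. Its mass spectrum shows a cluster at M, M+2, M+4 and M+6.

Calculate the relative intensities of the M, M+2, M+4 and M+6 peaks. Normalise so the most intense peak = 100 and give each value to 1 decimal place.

Each Ty atom is independently Ty-191 (p = 0.6236) or Ty-193 (q = 0.3764); the cluster is the binomial expansion (p + q)^3.
P(M) = 0.6236^3 = 0.242504
P(M+2) = 3 × 0.6236^2 × 0.3764^1 = 0.439120
P(M+4) = 3 × 0.6236^1 × 0.3764^2 = 0.265049
P(M+6) = 0.3764^3 = 0.053327
The M+2 peak is largest (0.439120); scaling to 100 gives 55.2 : 100.0 : 60.4 : 12.1.

55.2 : 100.0 : 60.4 : 12.1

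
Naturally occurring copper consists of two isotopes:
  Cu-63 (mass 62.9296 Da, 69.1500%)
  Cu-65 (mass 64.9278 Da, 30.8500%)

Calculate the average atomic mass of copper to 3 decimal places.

The abundance-weighted mean is 0.691500 × 62.9296 + 0.308500 × 64.9278
= 43.51582 + 20.03023 = 63.54605 Da

63.546 Da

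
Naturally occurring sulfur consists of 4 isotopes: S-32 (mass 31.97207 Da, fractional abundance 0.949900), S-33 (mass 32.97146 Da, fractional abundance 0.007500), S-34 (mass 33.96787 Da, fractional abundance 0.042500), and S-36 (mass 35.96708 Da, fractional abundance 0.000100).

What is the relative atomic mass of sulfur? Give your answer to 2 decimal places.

32.06 Da

Weight each isotope mass by its fractional abundance: 0.949900 × 31.97207 + 0.007500 × 32.97146 + 0.042500 × 33.96787 + 0.000100 × 35.96708
= 30.370269 + 0.247286 + 1.443634 + 0.003597 = 32.064786 Da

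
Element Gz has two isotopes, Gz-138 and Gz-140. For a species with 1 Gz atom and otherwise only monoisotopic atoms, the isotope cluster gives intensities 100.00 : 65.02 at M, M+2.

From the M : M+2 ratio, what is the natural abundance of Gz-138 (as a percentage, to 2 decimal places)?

60.60%

Let p = fractional abundance of Gz-138. I(M+2)/I(M) = [C(1,1)·p^0·(1−p)] / p^1 = 1·(1−p)/p = 65.02/100.00 = 0.6502
(1−p)/p = 0.6502/1 = 0.6502  ⇒  p = 1/(1 + 0.6502) = 0.6060
Gz-138: 60.60%, Gz-140: 39.40%.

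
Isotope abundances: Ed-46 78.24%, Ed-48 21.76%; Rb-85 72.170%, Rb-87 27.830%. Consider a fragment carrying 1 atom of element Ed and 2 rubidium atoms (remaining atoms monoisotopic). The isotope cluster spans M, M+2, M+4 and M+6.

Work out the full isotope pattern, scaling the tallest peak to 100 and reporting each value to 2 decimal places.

Element Ed pattern (n=1): 0.7824 : 0.2176
Rubidium pattern (n=2): 0.52085089 : 0.40169822 : 0.07745089
Convolve the two distributions (both contribute in 2-u steps):
  M: 0.7824×0.52085089 = 0.407514
  M+2: 0.7824×0.40169822 + 0.2176×0.52085089 = 0.427626
  M+4: 0.7824×0.07745089 + 0.2176×0.40169822 = 0.148007
  M+6: 0.2176×0.07745089 = 0.016853
Scale to base peak (0.427626) = 100: 95.30 : 100.00 : 34.61 : 3.94

95.30 : 100.00 : 34.61 : 3.94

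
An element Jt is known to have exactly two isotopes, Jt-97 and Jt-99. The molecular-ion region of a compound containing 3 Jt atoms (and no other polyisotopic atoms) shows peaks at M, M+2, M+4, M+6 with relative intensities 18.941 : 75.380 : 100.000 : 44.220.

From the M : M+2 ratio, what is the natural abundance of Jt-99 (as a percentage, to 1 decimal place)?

57.0%

If p is the fraction of Jt that is Jt-97, then I(M+2)/I(M) = [C(3,1)·p^2·(1−p)] / p^3 = 3·(1−p)/p = 75.380/18.941 = 3.9797
(1−p)/p = 3.9797/3 = 1.3266  ⇒  p = 1/(1 + 1.3266) = 0.4298
Jt-97: 43.0%, Jt-99: 57.0%.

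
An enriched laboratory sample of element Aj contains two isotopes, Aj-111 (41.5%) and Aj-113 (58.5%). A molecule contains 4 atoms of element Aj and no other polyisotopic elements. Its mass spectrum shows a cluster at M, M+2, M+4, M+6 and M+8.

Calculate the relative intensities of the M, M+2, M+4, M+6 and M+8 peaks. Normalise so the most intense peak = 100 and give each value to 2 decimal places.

8.39 : 47.29 : 100.00 : 93.98 : 33.12

The 4 Aj atoms are independent, so intensities follow the terms of (0.415 + 0.585)^4.
P(M) = 0.415^4 = 0.029661
P(M+2) = 4 × 0.415^3 × 0.585^1 = 0.167248
P(M+4) = 6 × 0.415^2 × 0.585^2 = 0.353638
P(M+6) = 4 × 0.415^1 × 0.585^3 = 0.332335
P(M+8) = 0.585^4 = 0.117118
The M+4 peak is largest (0.353638); scaling to 100 gives 8.39 : 47.29 : 100.00 : 93.98 : 33.12.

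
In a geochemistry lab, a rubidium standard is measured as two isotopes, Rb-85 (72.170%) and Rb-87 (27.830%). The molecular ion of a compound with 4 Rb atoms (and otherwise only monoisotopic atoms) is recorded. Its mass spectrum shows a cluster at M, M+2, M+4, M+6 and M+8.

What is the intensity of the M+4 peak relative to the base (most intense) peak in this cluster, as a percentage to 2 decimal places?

Binomial terms of (0.72170 + 0.27830)^4: M 0.2713, M+2 0.4184, M+4 0.2420, M+6 0.0622, M+8 0.0060 → M+2 is the base peak.
P(M+2) = C(4,1) × 0.72170^3 × 0.27830^1 = 4 × 0.37589809 × 0.2783 = 0.418450 (base)
P(M+4) = C(4,2) × 0.72170^2 × 0.27830^2 = 6 × 0.52085089 × 0.07745089 = 0.242042
Relative intensity = 0.242042 / 0.418450 × 100 = 57.84

57.84%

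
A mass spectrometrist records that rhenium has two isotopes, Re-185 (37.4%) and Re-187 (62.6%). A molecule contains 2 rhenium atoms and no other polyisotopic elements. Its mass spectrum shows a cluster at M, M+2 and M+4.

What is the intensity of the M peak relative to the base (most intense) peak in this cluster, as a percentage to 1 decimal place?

29.9%

Term probabilities: M 0.1399, M+2 0.4682, M+4 0.3919. Base peak = M+2.
P(M+2) = C(2,1) × 0.374^1 × 0.626^1 = 2 × 0.3740 × 0.6260 = 0.468248 (base)
P(M) = C(2,0) × 0.374^2 × 0.626^0 = 1 × 0.139876 × 1.0000 = 0.139876
Relative intensity = 0.139876 / 0.468248 × 100 = 29.9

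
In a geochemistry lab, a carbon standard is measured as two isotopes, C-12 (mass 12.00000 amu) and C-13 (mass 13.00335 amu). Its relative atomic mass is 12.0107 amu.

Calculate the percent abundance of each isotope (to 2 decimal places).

C-12: 98.93%, C-13: 1.07%

Writing the weighted mean with unknown fraction x of C-12:
12.00000·x + 13.00335·(1 − x) = 12.0107
(12.00000 − 13.00335)·x = 12.0107 − 13.00335
x = -0.99265 / -1.00335 = 0.98934 → 98.93% C-12, 1.07% C-13.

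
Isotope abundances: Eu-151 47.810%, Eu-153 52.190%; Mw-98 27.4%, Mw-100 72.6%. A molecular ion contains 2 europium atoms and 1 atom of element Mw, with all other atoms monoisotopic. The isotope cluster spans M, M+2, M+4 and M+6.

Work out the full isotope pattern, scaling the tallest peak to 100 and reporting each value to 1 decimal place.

14.3 : 69.3 : 100.0 : 45.3

Europium pattern (n=2): 0.22857961 : 0.49904078 : 0.27237961
Element Mw pattern (n=1): 0.2740 : 0.7260
Convolve the two distributions (both contribute in 2-u steps):
  M: 0.22857961×0.2740 = 0.062631
  M+2: 0.22857961×0.7260 + 0.49904078×0.2740 = 0.302686
  M+4: 0.49904078×0.7260 + 0.27237961×0.2740 = 0.436936
  M+6: 0.27237961×0.7260 = 0.197748
Scale to base peak (0.436936) = 100: 14.3 : 69.3 : 100.0 : 45.3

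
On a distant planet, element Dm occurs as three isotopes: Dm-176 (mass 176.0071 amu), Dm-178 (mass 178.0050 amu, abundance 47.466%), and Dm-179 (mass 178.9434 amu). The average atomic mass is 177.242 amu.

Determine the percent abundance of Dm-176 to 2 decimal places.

The remaining 52.534% is split between Dm-176 (fraction x) and Dm-179 (fraction 0.52534 − x).
Substituting: 176.0071x + 178.9434(0.52534 − x) = 92.7501467
(176.0071 − 178.9434)x = -1.255979056  ⇒  x = 0.42774, y = 0.09760
Dm-176: 42.77%, Dm-179: 9.76%.

42.77%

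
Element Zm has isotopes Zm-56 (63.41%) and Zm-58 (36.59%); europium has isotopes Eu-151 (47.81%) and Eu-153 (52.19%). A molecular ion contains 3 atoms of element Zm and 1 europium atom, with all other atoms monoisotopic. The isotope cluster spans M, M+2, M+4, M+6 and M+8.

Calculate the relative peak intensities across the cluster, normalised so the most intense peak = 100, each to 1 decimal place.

34.6 : 97.7 : 100.0 : 44.4 : 7.3

Element Zm pattern (n=3): 0.25496071 : 0.4413663 : 0.25468527 : 0.04898772
Europium pattern (n=1): 0.4781 : 0.5219
Convolve the two distributions (both contribute in 2-u steps):
  M: 0.25496071×0.4781 = 0.121897
  M+2: 0.25496071×0.5219 + 0.4413663×0.4781 = 0.344081
  M+4: 0.4413663×0.5219 + 0.25468527×0.4781 = 0.352114
  M+6: 0.25468527×0.5219 + 0.04898772×0.4781 = 0.156341
  M+8: 0.04898772×0.5219 = 0.025567
Scale to base peak (0.352114) = 100: 34.6 : 97.7 : 100.0 : 44.4 : 7.3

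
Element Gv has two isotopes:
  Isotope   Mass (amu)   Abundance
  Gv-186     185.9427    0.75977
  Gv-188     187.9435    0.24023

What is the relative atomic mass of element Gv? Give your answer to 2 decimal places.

Average mass = Σ (abundance × isotope mass) = 0.75977 × 185.9427 + 0.24023 × 187.9435
= 141.27369 + 45.14967 = 186.42336 amu

186.42 amu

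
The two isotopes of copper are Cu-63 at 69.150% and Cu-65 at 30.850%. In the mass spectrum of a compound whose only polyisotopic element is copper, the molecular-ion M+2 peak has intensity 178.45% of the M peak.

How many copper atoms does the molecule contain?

4

With n Cu atoms, P(M+2)/P(M) = C(n,1)·p^(n−1)q / p^n = n·q/p = n · 0.30850/0.69150.
n = 1.7845 × 0.69150/0.30850 = 4.00 ≈ 4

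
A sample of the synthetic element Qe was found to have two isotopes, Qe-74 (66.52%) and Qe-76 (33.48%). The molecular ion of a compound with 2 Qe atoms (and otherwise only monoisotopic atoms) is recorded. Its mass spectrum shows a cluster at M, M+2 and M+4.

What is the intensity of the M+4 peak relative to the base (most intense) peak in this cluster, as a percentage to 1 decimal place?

25.2%

Term probabilities: M 0.4425, M+2 0.4454, M+4 0.1121. Base peak = M+2.
P(M+2) = C(2,1) × 0.6652^1 × 0.3348^1 = 2 × 0.6652 × 0.3348 = 0.445418 (base)
P(M+4) = C(2,2) × 0.6652^0 × 0.3348^2 = 1 × 1.0000 × 0.11209104 = 0.112091
Relative intensity = 0.112091 / 0.445418 × 100 = 25.2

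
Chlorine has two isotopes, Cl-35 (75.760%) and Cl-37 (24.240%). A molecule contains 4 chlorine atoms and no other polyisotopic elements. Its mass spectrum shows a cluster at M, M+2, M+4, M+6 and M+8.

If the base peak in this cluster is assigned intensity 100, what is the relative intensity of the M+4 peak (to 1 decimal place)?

Binomial terms of (0.75760 + 0.24240)^4: M 0.3294, M+2 0.4216, M+4 0.2023, M+6 0.0432, M+8 0.0035 → M+2 is the base peak.
P(M+2) = C(4,1) × 0.75760^3 × 0.24240^1 = 4 × 0.4348304 × 0.2424 = 0.421612 (base)
P(M+4) = C(4,2) × 0.75760^2 × 0.24240^2 = 6 × 0.57395776 × 0.05875776 = 0.202347
Relative intensity = 0.202347 / 0.421612 × 100 = 48.0

48.0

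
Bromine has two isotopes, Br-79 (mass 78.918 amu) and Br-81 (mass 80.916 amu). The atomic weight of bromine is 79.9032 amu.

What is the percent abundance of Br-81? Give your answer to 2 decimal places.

49.31%

With x = fraction of Br-79 (so Br-81 is 1 − x):
78.918·x + 80.916·(1 − x) = 79.9032
(78.918 − 80.916)·x = 79.9032 − 80.916
x = -1.0128 / -1.998 = 0.50691 → 50.69% Br-79, 49.31% Br-81.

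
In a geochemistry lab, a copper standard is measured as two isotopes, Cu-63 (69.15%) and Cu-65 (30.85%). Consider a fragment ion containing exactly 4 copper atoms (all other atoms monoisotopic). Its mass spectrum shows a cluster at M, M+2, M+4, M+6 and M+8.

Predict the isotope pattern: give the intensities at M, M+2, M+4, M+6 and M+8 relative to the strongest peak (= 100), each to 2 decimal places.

The 4 Cu atoms are independent, so intensities follow the terms of (0.6915 + 0.3085)^4.
P(M) = 0.6915^4 = 0.228649
P(M+2) = 4 × 0.6915^3 × 0.3085^1 = 0.408030
P(M+4) = 6 × 0.6915^2 × 0.3085^2 = 0.273052
P(M+6) = 4 × 0.6915^1 × 0.3085^3 = 0.081212
P(M+8) = 0.3085^4 = 0.009058
The M+2 peak is largest (0.408030); scaling to 100 gives 56.04 : 100.00 : 66.92 : 19.90 : 2.22.

56.04 : 100.00 : 66.92 : 19.90 : 2.22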